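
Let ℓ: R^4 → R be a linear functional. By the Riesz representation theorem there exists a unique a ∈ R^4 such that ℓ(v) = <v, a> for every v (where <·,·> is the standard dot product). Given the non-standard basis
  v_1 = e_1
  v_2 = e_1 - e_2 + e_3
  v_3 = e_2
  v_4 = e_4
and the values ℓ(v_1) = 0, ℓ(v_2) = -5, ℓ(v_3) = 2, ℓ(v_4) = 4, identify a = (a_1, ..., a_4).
a = (0, 2, -3, 4)

Write a = (a_1, ..., a_4) in the standard basis. For each basis vector v_i, ℓ(v_i) = <v_i, a> is a linear equation in the a_j's. Collect the n equations into a matrix system V a = ℓ, where row i of V is v_i (expressed in the standard basis). Since V is invertible (lower-triangular with 1s on the diagonal, up to permutation), solve by back-substitution:
  V =
[[1, 0, 0, 0],
 [1, -1, 1, 0],
 [0, 1, 0, 0],
 [0, 0, 0, 1]]
  V a = (0, -5, 2, 4)
Solving gives a = (0, 2, -3, 4).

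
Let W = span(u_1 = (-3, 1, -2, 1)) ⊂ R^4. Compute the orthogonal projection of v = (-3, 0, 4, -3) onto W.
proj_W(v) = (2/5, -2/15, 4/15, -2/15)

Set up U = [u_1 | ... | u_1] ∈ R^(4×1). The projector onto W = col(U) is P = U (U^T U)^(-1) U^T.
Compute U^T U =
  [15],
and U^T v = (-2).
Solve U^T U · c = U^T v for the coefficients: c = (-2/15). The projection is proj_W(v) = U c.
Check: (v - proj_W(v)) · u_1 = 0  (should be 0).
Result: proj_W(v) = (2/5, -2/15, 4/15, -2/15).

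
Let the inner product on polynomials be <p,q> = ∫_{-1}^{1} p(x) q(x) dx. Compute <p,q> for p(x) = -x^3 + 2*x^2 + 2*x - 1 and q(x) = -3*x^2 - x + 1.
<p,q> = -2

Expand the product: p(x)·q(x) = 3*x^5 - 5*x^4 - 9*x^3 + 3*x^2 + 3*x - 1.
∫_{-1}^{1} of each monomial x^k gives [2/(k+1) if k even, 0 if k odd]. Integrating term-by-term (or equivalently evaluating the antiderivative F(x) = x^6/2 - x^5 - 9*x^4/4 + x^3 + 3*x^2/2 - x at the endpoints):
  F(1) − F(−1) = -5/4 − (3/4) = -2.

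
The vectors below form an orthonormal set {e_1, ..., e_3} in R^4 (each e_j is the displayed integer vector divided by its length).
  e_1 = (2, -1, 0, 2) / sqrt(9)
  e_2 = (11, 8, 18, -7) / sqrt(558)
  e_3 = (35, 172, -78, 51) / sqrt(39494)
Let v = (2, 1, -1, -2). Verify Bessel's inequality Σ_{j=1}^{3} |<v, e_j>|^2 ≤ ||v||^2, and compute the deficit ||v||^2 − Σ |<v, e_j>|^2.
Σ |<v, e_j>|^2 = 35*2**(34/115)*3**(123/230)*5**(151/230)*7**(77/115)/324; ||v||^2 = 10; deficit = 4761/637

Write each e_j = u_j / sqrt(<u_j, u_j>) where u_j is the displayed integer vector. Then <v, e_j> = <v, u_j> / sqrt(<u_j, u_j>), so |<v, e_j>|^2 = <v, u_j>^2 / <u_j, u_j>.
Coefficients: <v, e_1> = -1/sqrt(9), <v, e_2> = 26/sqrt(558), <v, e_3> = 218/sqrt(39494).
Square and sum: Σ |<v, e_j>|^2 = 35*2**(34/115)*3**(123/230)*5**(151/230)*7**(77/115)/324.
Compute ||v||^2 = v·v = 10.
Deficit = 10 − 35*2**(34/115)*3**(123/230)*5**(151/230)*7**(77/115)/324 = 4761/637 ≥ 0, confirming Bessel's inequality. (The deficit equals ||v − Σ <v,e_j> e_j||^2, the squared distance from v to span{e_j}.)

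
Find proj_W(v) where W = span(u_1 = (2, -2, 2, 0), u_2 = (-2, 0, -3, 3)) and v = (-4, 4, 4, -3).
proj_W(v) = (-35/41, 153/41, 24/41, -177/41)

Set up U = [u_1 | ... | u_2] ∈ R^(4×2). The projector onto W = col(U) is P = U (U^T U)^(-1) U^T.
Compute U^T U =
  [12, -10]
  [-10, 22],
and U^T v = (-8, -13).
Solve U^T U · c = U^T v for the coefficients: c = (-153/82, -59/41). The projection is proj_W(v) = U c.
Check: (v - proj_W(v)) · u_1 = 0  (should be 0).
Check: (v - proj_W(v)) · u_2 = 0  (should be 0).
Result: proj_W(v) = (-35/41, 153/41, 24/41, -177/41).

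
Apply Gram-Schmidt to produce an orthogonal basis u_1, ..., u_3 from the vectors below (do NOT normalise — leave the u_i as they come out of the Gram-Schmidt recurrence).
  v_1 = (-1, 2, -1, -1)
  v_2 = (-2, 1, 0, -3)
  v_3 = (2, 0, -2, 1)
Orthogonal basis:
  u_1 = (-1, 2, -1, -1)
  u_2 = (-1, -1, 1, -2)
  u_3 = (1, -4/7, -9/7, -6/7)

Apply the Gram-Schmidt recurrence
  u_1 = v_1
  u_i = v_i − Σ_{j<i} ((v_i · u_j) / (u_j · u_j)) · u_j.

Step by step this gives:
  u_1 = (-1, 2, -1, -1)
  u_2 = (-1, -1, 1, -2)
  u_3 = (1, -4/7, -9/7, -6/7)

Orthogonality check:
  u_2 · u_1 = 0 (should be 0)
  u_3 · u_1 = 0 (should be 0)
  u_3 · u_2 = 0 (should be 0)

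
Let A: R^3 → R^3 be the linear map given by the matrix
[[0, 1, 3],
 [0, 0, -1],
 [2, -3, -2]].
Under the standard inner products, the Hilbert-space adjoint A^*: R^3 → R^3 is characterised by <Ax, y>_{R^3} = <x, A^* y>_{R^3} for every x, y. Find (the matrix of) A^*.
A^* = A^T =
[[0, 0, 2],
 [1, 0, -3],
 [3, -1, -2]]

For real matrices with standard dot products, the defining identity <Ax, y> = <x, A^* y> gives (Ax)^T y = x^T (A^*) y, i.e. x^T A^T y = x^T (A^*) y. Since this holds for all x, y, we must have A^* = A^T. Therefore
A^* =
[[0, 0, 2],
 [1, 0, -3],
 [3, -1, -2]].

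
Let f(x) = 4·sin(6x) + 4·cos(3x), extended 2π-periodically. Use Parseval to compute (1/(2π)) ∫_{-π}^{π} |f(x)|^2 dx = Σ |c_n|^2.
Σ |c_n|^2 = 16

Expand |f|^2 and use orthogonality of {sin(nx), cos(mx)} on [-π, π]:
  ∫_{-π}^{π} sin(nx)^2 dx = π, ∫ cos(mx)^2 dx = π, and cross terms integrate to 0.
So ∫_{-π}^{π} f(x)^2 dx = 4^2 · π + 4^2 · π = (16 + 16)π.
Divide by 2π: (16 + 16)/2 = 16.
By Parseval, this equals Σ |c_n|^2.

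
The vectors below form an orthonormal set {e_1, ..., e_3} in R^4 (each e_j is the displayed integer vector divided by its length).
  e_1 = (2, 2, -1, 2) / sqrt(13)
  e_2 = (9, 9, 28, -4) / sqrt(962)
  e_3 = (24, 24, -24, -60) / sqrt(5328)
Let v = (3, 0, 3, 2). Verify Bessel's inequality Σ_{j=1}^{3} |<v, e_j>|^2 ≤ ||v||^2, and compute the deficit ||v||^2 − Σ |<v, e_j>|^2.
Σ |<v, e_j>|^2 = 35/2; ||v||^2 = 22; deficit = 9/2

Write each e_j = u_j / sqrt(<u_j, u_j>) where u_j is the displayed integer vector. Then <v, e_j> = <v, u_j> / sqrt(<u_j, u_j>), so |<v, e_j>|^2 = <v, u_j>^2 / <u_j, u_j>.
Coefficients: <v, e_1> = 7/sqrt(13), <v, e_2> = 103/sqrt(962), <v, e_3> = -120/sqrt(5328).
Square and sum: Σ |<v, e_j>|^2 = 35/2.
Compute ||v||^2 = v·v = 22.
Deficit = 22 − 35/2 = 9/2 ≥ 0, confirming Bessel's inequality. (The deficit equals ||v − Σ <v,e_j> e_j||^2, the squared distance from v to span{e_j}.)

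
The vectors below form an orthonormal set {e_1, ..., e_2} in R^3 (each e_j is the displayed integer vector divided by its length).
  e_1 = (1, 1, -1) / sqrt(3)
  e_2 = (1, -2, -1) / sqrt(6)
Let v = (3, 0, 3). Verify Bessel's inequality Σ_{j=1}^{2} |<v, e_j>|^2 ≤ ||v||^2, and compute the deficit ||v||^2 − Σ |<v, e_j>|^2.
Σ |<v, e_j>|^2 = 0; ||v||^2 = 18; deficit = 18

Write each e_j = u_j / sqrt(<u_j, u_j>) where u_j is the displayed integer vector. Then <v, e_j> = <v, u_j> / sqrt(<u_j, u_j>), so |<v, e_j>|^2 = <v, u_j>^2 / <u_j, u_j>.
Coefficients: <v, e_1> = 0/sqrt(3), <v, e_2> = 0/sqrt(6).
Square and sum: Σ |<v, e_j>|^2 = 0.
Compute ||v||^2 = v·v = 18.
Deficit = 18 − 0 = 18 ≥ 0, confirming Bessel's inequality. (The deficit equals ||v − Σ <v,e_j> e_j||^2, the squared distance from v to span{e_j}.)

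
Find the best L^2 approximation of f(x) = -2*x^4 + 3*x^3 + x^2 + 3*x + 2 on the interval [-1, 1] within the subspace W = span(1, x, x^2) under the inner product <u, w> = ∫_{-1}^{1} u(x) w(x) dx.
g(x) = -5*x^2/7 + 24*x/5 + 76/35

The best approximation g ∈ W is the orthogonal projection of f onto W. Writing g = a_0 + a_1 x + a_2 x^2, the coefficients solve the normal equations G · a = b where
  G_{ij} = <φ_i, φ_j> and b_i = <f, φ_i>, with φ_0 = 1, φ_1 = x, φ_2 = x^2.
G =
  [2, 0, 2/3]
  [0, 2/3, 0]
  [2/3, 0, 2/5],
b = (58/15, 16/5, 122/105).
Solving gives a_0 = 76/35, a_1 = 24/5, a_2 = -5/7, so
  g(x) = -5*x^2/7 + 24*x/5 + 76/35.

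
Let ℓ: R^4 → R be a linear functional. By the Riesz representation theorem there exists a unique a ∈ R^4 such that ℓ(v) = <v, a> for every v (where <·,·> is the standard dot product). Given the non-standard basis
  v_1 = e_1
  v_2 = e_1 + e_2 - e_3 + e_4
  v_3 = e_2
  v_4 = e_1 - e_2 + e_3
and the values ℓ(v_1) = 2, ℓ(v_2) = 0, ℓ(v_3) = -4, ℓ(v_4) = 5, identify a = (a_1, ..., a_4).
a = (2, -4, -1, 1)

Write a = (a_1, ..., a_4) in the standard basis. For each basis vector v_i, ℓ(v_i) = <v_i, a> is a linear equation in the a_j's. Collect the n equations into a matrix system V a = ℓ, where row i of V is v_i (expressed in the standard basis). Since V is invertible (lower-triangular with 1s on the diagonal, up to permutation), solve by back-substitution:
  V =
[[1, 0, 0, 0],
 [1, 1, -1, 1],
 [0, 1, 0, 0],
 [1, -1, 1, 0]]
  V a = (2, 0, -4, 5)
Solving gives a = (2, -4, -1, 1).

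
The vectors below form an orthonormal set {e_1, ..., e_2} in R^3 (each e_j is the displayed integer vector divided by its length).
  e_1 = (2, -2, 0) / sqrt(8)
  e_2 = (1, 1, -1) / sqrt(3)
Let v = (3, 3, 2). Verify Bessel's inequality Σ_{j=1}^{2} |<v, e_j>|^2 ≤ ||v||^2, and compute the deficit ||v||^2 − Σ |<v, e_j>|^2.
Σ |<v, e_j>|^2 = 16/3; ||v||^2 = 22; deficit = 50/3

Write each e_j = u_j / sqrt(<u_j, u_j>) where u_j is the displayed integer vector. Then <v, e_j> = <v, u_j> / sqrt(<u_j, u_j>), so |<v, e_j>|^2 = <v, u_j>^2 / <u_j, u_j>.
Coefficients: <v, e_1> = 0/sqrt(8), <v, e_2> = 4/sqrt(3).
Square and sum: Σ |<v, e_j>|^2 = 16/3.
Compute ||v||^2 = v·v = 22.
Deficit = 22 − 16/3 = 50/3 ≥ 0, confirming Bessel's inequality. (The deficit equals ||v − Σ <v,e_j> e_j||^2, the squared distance from v to span{e_j}.)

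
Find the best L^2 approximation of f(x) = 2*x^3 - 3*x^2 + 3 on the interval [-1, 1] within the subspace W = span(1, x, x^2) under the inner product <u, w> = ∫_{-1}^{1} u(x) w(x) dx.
g(x) = -3*x^2 + 6*x/5 + 3

The best approximation g ∈ W is the orthogonal projection of f onto W. Writing g = a_0 + a_1 x + a_2 x^2, the coefficients solve the normal equations G · a = b where
  G_{ij} = <φ_i, φ_j> and b_i = <f, φ_i>, with φ_0 = 1, φ_1 = x, φ_2 = x^2.
G =
  [2, 0, 2/3]
  [0, 2/3, 0]
  [2/3, 0, 2/5],
b = (4, 4/5, 4/5).
Solving gives a_0 = 3, a_1 = 6/5, a_2 = -3, so
  g(x) = -3*x^2 + 6*x/5 + 3.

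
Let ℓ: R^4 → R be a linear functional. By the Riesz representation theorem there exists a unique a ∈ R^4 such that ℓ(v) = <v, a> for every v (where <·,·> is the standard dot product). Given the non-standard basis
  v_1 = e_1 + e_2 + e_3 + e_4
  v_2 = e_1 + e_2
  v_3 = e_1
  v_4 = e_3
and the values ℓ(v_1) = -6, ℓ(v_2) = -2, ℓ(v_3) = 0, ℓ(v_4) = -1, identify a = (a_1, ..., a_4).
a = (0, -2, -1, -3)

Write a = (a_1, ..., a_4) in the standard basis. For each basis vector v_i, ℓ(v_i) = <v_i, a> is a linear equation in the a_j's. Collect the n equations into a matrix system V a = ℓ, where row i of V is v_i (expressed in the standard basis). Since V is invertible (lower-triangular with 1s on the diagonal, up to permutation), solve by back-substitution:
  V =
[[1, 1, 1, 1],
 [1, 1, 0, 0],
 [1, 0, 0, 0],
 [0, 0, 1, 0]]
  V a = (-6, -2, 0, -1)
Solving gives a = (0, -2, -1, -3).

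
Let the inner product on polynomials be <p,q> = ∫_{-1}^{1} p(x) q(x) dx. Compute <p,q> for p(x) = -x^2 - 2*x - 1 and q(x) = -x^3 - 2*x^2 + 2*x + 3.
<p,q> = -116/15

Expand the product: p(x)·q(x) = x^5 + 4*x^4 + 3*x^3 - 5*x^2 - 8*x - 3.
∫_{-1}^{1} of each monomial x^k gives [2/(k+1) if k even, 0 if k odd]. Integrating term-by-term (or equivalently evaluating the antiderivative F(x) = x^6/6 + 4*x^5/5 + 3*x^4/4 - 5*x^3/3 - 4*x^2 - 3*x at the endpoints):
  F(1) − F(−1) = -139/20 − (47/60) = -116/15.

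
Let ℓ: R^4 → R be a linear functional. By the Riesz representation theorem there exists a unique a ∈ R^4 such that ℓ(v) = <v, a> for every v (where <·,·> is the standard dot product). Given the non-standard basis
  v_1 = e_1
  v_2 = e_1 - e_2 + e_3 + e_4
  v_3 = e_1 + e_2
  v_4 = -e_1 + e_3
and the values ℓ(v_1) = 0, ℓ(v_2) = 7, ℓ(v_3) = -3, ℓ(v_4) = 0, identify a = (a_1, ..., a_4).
a = (0, -3, 0, 4)

Write a = (a_1, ..., a_4) in the standard basis. For each basis vector v_i, ℓ(v_i) = <v_i, a> is a linear equation in the a_j's. Collect the n equations into a matrix system V a = ℓ, where row i of V is v_i (expressed in the standard basis). Since V is invertible (lower-triangular with 1s on the diagonal, up to permutation), solve by back-substitution:
  V =
[[1, 0, 0, 0],
 [1, -1, 1, 1],
 [1, 1, 0, 0],
 [-1, 0, 1, 0]]
  V a = (0, 7, -3, 0)
Solving gives a = (0, -3, 0, 4).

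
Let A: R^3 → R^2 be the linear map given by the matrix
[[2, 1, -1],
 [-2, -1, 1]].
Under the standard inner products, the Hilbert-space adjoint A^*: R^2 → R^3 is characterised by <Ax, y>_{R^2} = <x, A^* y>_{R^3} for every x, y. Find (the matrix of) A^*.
A^* = A^T =
[[2, -2],
 [1, -1],
 [-1, 1]]

For real matrices with standard dot products, the defining identity <Ax, y> = <x, A^* y> gives (Ax)^T y = x^T (A^*) y, i.e. x^T A^T y = x^T (A^*) y. Since this holds for all x, y, we must have A^* = A^T. Therefore
A^* =
[[2, -2],
 [1, -1],
 [-1, 1]].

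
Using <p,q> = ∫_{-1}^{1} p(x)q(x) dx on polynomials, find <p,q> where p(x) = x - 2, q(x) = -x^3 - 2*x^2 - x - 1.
<p,q> = 28/5

Expand the product: p(x)·q(x) = -x^4 + 3*x^2 + x + 2.
∫_{-1}^{1} of each monomial x^k gives [2/(k+1) if k even, 0 if k odd]. Integrating term-by-term (or equivalently evaluating the antiderivative F(x) = -x^5/5 + x^3 + x^2/2 + 2*x at the endpoints):
  F(1) − F(−1) = 33/10 − (-23/10) = 28/5.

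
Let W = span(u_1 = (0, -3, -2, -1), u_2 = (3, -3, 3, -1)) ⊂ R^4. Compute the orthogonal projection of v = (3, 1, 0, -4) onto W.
proj_W(v) = (51/47, -93/94, 54/47, -31/94)

Set up U = [u_1 | ... | u_2] ∈ R^(4×2). The projector onto W = col(U) is P = U (U^T U)^(-1) U^T.
Compute U^T U =
  [14, 4]
  [4, 28],
and U^T v = (1, 10).
Solve U^T U · c = U^T v for the coefficients: c = (-3/94, 17/47). The projection is proj_W(v) = U c.
Check: (v - proj_W(v)) · u_1 = 0  (should be 0).
Check: (v - proj_W(v)) · u_2 = 0  (should be 0).
Result: proj_W(v) = (51/47, -93/94, 54/47, -31/94).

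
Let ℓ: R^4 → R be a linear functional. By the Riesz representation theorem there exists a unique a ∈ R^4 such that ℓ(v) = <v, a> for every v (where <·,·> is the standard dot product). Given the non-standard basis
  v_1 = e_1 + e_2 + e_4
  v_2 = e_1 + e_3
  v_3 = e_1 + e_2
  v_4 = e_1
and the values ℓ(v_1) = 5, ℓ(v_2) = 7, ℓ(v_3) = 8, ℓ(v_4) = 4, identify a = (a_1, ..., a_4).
a = (4, 4, 3, -3)

Write a = (a_1, ..., a_4) in the standard basis. For each basis vector v_i, ℓ(v_i) = <v_i, a> is a linear equation in the a_j's. Collect the n equations into a matrix system V a = ℓ, where row i of V is v_i (expressed in the standard basis). Since V is invertible (lower-triangular with 1s on the diagonal, up to permutation), solve by back-substitution:
  V =
[[1, 1, 0, 1],
 [1, 0, 1, 0],
 [1, 1, 0, 0],
 [1, 0, 0, 0]]
  V a = (5, 7, 8, 4)
Solving gives a = (4, 4, 3, -3).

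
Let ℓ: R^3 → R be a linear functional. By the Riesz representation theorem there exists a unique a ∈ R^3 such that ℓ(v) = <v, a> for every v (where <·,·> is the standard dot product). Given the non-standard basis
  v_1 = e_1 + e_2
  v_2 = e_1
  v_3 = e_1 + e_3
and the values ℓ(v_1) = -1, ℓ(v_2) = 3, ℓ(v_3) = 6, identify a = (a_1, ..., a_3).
a = (3, -4, 3)

Write a = (a_1, ..., a_3) in the standard basis. For each basis vector v_i, ℓ(v_i) = <v_i, a> is a linear equation in the a_j's. Collect the n equations into a matrix system V a = ℓ, where row i of V is v_i (expressed in the standard basis). Since V is invertible (lower-triangular with 1s on the diagonal, up to permutation), solve by back-substitution:
  V =
[[1, 1, 0],
 [1, 0, 0],
 [1, 0, 1]]
  V a = (-1, 3, 6)
Solving gives a = (3, -4, 3).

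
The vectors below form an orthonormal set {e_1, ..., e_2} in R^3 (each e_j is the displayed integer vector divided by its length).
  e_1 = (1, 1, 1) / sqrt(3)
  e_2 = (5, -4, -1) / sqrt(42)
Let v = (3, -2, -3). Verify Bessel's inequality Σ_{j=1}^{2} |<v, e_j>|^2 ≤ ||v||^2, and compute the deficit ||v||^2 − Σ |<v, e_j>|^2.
Σ |<v, e_j>|^2 = 122/7; ||v||^2 = 22; deficit = 32/7

Write each e_j = u_j / sqrt(<u_j, u_j>) where u_j is the displayed integer vector. Then <v, e_j> = <v, u_j> / sqrt(<u_j, u_j>), so |<v, e_j>|^2 = <v, u_j>^2 / <u_j, u_j>.
Coefficients: <v, e_1> = -2/sqrt(3), <v, e_2> = 26/sqrt(42).
Square and sum: Σ |<v, e_j>|^2 = 122/7.
Compute ||v||^2 = v·v = 22.
Deficit = 22 − 122/7 = 32/7 ≥ 0, confirming Bessel's inequality. (The deficit equals ||v − Σ <v,e_j> e_j||^2, the squared distance from v to span{e_j}.)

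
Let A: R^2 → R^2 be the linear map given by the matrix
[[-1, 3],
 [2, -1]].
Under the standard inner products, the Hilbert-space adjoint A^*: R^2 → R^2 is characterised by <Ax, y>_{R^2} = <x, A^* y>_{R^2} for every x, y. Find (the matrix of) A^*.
A^* = A^T =
[[-1, 2],
 [3, -1]]

For real matrices with standard dot products, the defining identity <Ax, y> = <x, A^* y> gives (Ax)^T y = x^T (A^*) y, i.e. x^T A^T y = x^T (A^*) y. Since this holds for all x, y, we must have A^* = A^T. Therefore
A^* =
[[-1, 2],
 [3, -1]].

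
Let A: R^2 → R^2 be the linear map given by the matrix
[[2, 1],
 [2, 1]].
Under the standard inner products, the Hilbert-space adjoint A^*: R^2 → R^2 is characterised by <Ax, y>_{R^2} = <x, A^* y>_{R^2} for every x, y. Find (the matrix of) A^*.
A^* = A^T =
[[2, 2],
 [1, 1]]

For real matrices with standard dot products, the defining identity <Ax, y> = <x, A^* y> gives (Ax)^T y = x^T (A^*) y, i.e. x^T A^T y = x^T (A^*) y. Since this holds for all x, y, we must have A^* = A^T. Therefore
A^* =
[[2, 2],
 [1, 1]].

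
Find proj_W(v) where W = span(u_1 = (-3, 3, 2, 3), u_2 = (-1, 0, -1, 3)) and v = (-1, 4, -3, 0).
proj_W(v) = (-211/241, 177/241, 84/241, 279/241)

Set up U = [u_1 | ... | u_2] ∈ R^(4×2). The projector onto W = col(U) is P = U (U^T U)^(-1) U^T.
Compute U^T U =
  [31, 10]
  [10, 11],
and U^T v = (9, 4).
Solve U^T U · c = U^T v for the coefficients: c = (59/241, 34/241). The projection is proj_W(v) = U c.
Check: (v - proj_W(v)) · u_1 = 0  (should be 0).
Check: (v - proj_W(v)) · u_2 = 0  (should be 0).
Result: proj_W(v) = (-211/241, 177/241, 84/241, 279/241).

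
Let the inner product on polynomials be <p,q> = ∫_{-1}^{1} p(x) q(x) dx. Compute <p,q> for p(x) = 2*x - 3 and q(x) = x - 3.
<p,q> = 58/3

Expand the product: p(x)·q(x) = 2*x^2 - 9*x + 9.
∫_{-1}^{1} of each monomial x^k gives [2/(k+1) if k even, 0 if k odd]. Integrating term-by-term (or equivalently evaluating the antiderivative F(x) = 2*x^3/3 - 9*x^2/2 + 9*x at the endpoints):
  F(1) − F(−1) = 31/6 − (-85/6) = 58/3.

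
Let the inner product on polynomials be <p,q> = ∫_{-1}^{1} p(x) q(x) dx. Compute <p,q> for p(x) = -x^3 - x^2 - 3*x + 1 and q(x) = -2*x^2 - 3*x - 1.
<p,q> = 16/3

Expand the product: p(x)·q(x) = 2*x^5 + 5*x^4 + 10*x^3 + 8*x^2 - 1.
∫_{-1}^{1} of each monomial x^k gives [2/(k+1) if k even, 0 if k odd]. Integrating term-by-term (or equivalently evaluating the antiderivative F(x) = x^6/3 + x^5 + 5*x^4/2 + 8*x^3/3 - x at the endpoints):
  F(1) − F(−1) = 11/2 − (1/6) = 16/3.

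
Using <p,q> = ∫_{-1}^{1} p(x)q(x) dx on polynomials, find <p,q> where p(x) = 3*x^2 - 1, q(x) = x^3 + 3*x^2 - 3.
<p,q> = 8/5

Expand the product: p(x)·q(x) = 3*x^5 + 9*x^4 - x^3 - 12*x^2 + 3.
∫_{-1}^{1} of each monomial x^k gives [2/(k+1) if k even, 0 if k odd]. Integrating term-by-term (or equivalently evaluating the antiderivative F(x) = x^6/2 + 9*x^5/5 - x^4/4 - 4*x^3 + 3*x at the endpoints):
  F(1) − F(−1) = 21/20 − (-11/20) = 8/5.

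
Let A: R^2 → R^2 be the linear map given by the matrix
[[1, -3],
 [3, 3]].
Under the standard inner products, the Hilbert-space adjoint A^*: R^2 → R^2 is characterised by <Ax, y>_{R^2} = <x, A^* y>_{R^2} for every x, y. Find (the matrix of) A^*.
A^* = A^T =
[[1, 3],
 [-3, 3]]

For real matrices with standard dot products, the defining identity <Ax, y> = <x, A^* y> gives (Ax)^T y = x^T (A^*) y, i.e. x^T A^T y = x^T (A^*) y. Since this holds for all x, y, we must have A^* = A^T. Therefore
A^* =
[[1, 3],
 [-3, 3]].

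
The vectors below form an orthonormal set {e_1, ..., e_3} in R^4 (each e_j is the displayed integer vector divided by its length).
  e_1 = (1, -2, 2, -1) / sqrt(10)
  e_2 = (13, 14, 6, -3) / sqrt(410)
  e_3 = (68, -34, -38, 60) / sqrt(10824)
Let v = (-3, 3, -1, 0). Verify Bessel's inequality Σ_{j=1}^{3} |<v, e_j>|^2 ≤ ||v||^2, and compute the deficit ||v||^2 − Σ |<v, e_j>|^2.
Σ |<v, e_j>|^2 = 619/33; ||v||^2 = 19; deficit = 8/33

Write each e_j = u_j / sqrt(<u_j, u_j>) where u_j is the displayed integer vector. Then <v, e_j> = <v, u_j> / sqrt(<u_j, u_j>), so |<v, e_j>|^2 = <v, u_j>^2 / <u_j, u_j>.
Coefficients: <v, e_1> = -11/sqrt(10), <v, e_2> = -3/sqrt(410), <v, e_3> = -268/sqrt(10824).
Square and sum: Σ |<v, e_j>|^2 = 619/33.
Compute ||v||^2 = v·v = 19.
Deficit = 19 − 619/33 = 8/33 ≥ 0, confirming Bessel's inequality. (The deficit equals ||v − Σ <v,e_j> e_j||^2, the squared distance from v to span{e_j}.)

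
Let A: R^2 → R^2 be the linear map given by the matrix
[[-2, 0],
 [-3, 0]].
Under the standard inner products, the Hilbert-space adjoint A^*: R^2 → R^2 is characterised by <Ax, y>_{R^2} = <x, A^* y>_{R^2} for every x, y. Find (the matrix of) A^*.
A^* = A^T =
[[-2, -3],
 [0, 0]]

For real matrices with standard dot products, the defining identity <Ax, y> = <x, A^* y> gives (Ax)^T y = x^T (A^*) y, i.e. x^T A^T y = x^T (A^*) y. Since this holds for all x, y, we must have A^* = A^T. Therefore
A^* =
[[-2, -3],
 [0, 0]].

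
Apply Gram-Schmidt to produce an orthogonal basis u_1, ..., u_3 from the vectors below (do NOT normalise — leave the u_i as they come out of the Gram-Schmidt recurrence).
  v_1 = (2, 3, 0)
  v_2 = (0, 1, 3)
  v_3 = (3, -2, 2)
Orthogonal basis:
  u_1 = (2, 3, 0)
  u_2 = (-6/13, 4/13, 3)
  u_3 = (387/121, -258/121, 86/121)

Apply the Gram-Schmidt recurrence
  u_1 = v_1
  u_i = v_i − Σ_{j<i} ((v_i · u_j) / (u_j · u_j)) · u_j.

Step by step this gives:
  u_1 = (2, 3, 0)
  u_2 = (-6/13, 4/13, 3)
  u_3 = (387/121, -258/121, 86/121)

Orthogonality check:
  u_2 · u_1 = 0 (should be 0)
  u_3 · u_1 = 0 (should be 0)
  u_3 · u_2 = 0 (should be 0)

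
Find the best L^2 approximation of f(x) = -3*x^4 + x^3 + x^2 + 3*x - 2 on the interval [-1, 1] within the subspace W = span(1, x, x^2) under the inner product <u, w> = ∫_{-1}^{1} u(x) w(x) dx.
g(x) = -11*x^2/7 + 18*x/5 - 61/35

The best approximation g ∈ W is the orthogonal projection of f onto W. Writing g = a_0 + a_1 x + a_2 x^2, the coefficients solve the normal equations G · a = b where
  G_{ij} = <φ_i, φ_j> and b_i = <f, φ_i>, with φ_0 = 1, φ_1 = x, φ_2 = x^2.
G =
  [2, 0, 2/3]
  [0, 2/3, 0]
  [2/3, 0, 2/5],
b = (-68/15, 12/5, -188/105).
Solving gives a_0 = -61/35, a_1 = 18/5, a_2 = -11/7, so
  g(x) = -11*x^2/7 + 18*x/5 - 61/35.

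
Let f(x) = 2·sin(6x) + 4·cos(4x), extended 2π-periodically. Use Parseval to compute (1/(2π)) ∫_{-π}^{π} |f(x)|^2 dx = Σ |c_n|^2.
Σ |c_n|^2 = 10

Expand |f|^2 and use orthogonality of {sin(nx), cos(mx)} on [-π, π]:
  ∫_{-π}^{π} sin(nx)^2 dx = π, ∫ cos(mx)^2 dx = π, and cross terms integrate to 0.
So ∫_{-π}^{π} f(x)^2 dx = 2^2 · π + 4^2 · π = (4 + 16)π.
Divide by 2π: (4 + 16)/2 = 10.
By Parseval, this equals Σ |c_n|^2.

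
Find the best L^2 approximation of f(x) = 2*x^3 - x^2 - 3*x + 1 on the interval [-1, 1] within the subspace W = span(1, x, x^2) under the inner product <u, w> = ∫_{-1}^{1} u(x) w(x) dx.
g(x) = -x^2 - 9*x/5 + 1

The best approximation g ∈ W is the orthogonal projection of f onto W. Writing g = a_0 + a_1 x + a_2 x^2, the coefficients solve the normal equations G · a = b where
  G_{ij} = <φ_i, φ_j> and b_i = <f, φ_i>, with φ_0 = 1, φ_1 = x, φ_2 = x^2.
G =
  [2, 0, 2/3]
  [0, 2/3, 0]
  [2/3, 0, 2/5],
b = (4/3, -6/5, 4/15).
Solving gives a_0 = 1, a_1 = -9/5, a_2 = -1, so
  g(x) = -x^2 - 9*x/5 + 1.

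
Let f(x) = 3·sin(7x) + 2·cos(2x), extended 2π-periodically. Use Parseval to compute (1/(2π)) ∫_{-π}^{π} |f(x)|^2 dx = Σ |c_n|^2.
Σ |c_n|^2 = 13/2

Expand |f|^2 and use orthogonality of {sin(nx), cos(mx)} on [-π, π]:
  ∫_{-π}^{π} sin(nx)^2 dx = π, ∫ cos(mx)^2 dx = π, and cross terms integrate to 0.
So ∫_{-π}^{π} f(x)^2 dx = 3^2 · π + 2^2 · π = (9 + 4)π.
Divide by 2π: (9 + 4)/2 = 13/2.
By Parseval, this equals Σ |c_n|^2.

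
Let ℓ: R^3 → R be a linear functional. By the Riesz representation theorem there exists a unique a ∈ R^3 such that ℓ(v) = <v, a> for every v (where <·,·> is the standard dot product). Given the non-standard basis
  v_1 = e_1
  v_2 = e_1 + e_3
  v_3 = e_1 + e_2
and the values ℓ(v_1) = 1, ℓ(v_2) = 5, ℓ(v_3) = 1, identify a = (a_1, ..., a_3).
a = (1, 0, 4)

Write a = (a_1, ..., a_3) in the standard basis. For each basis vector v_i, ℓ(v_i) = <v_i, a> is a linear equation in the a_j's. Collect the n equations into a matrix system V a = ℓ, where row i of V is v_i (expressed in the standard basis). Since V is invertible (lower-triangular with 1s on the diagonal, up to permutation), solve by back-substitution:
  V =
[[1, 0, 0],
 [1, 0, 1],
 [1, 1, 0]]
  V a = (1, 5, 1)
Solving gives a = (1, 0, 4).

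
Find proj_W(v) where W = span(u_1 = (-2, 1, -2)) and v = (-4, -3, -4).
proj_W(v) = (-26/9, 13/9, -26/9)

Set up U = [u_1 | ... | u_1] ∈ R^(3×1). The projector onto W = col(U) is P = U (U^T U)^(-1) U^T.
Compute U^T U =
  [9],
and U^T v = (13).
Solve U^T U · c = U^T v for the coefficients: c = (13/9). The projection is proj_W(v) = U c.
Check: (v - proj_W(v)) · u_1 = 0  (should be 0).
Result: proj_W(v) = (-26/9, 13/9, -26/9).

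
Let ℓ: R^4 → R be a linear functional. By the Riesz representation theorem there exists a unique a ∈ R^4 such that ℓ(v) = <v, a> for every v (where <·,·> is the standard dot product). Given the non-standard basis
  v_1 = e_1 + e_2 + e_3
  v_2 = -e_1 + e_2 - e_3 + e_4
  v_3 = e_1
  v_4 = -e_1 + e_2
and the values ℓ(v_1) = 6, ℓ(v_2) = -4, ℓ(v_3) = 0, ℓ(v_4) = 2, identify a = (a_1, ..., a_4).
a = (0, 2, 4, -2)

Write a = (a_1, ..., a_4) in the standard basis. For each basis vector v_i, ℓ(v_i) = <v_i, a> is a linear equation in the a_j's. Collect the n equations into a matrix system V a = ℓ, where row i of V is v_i (expressed in the standard basis). Since V is invertible (lower-triangular with 1s on the diagonal, up to permutation), solve by back-substitution:
  V =
[[1, 1, 1, 0],
 [-1, 1, -1, 1],
 [1, 0, 0, 0],
 [-1, 1, 0, 0]]
  V a = (6, -4, 0, 2)
Solving gives a = (0, 2, 4, -2).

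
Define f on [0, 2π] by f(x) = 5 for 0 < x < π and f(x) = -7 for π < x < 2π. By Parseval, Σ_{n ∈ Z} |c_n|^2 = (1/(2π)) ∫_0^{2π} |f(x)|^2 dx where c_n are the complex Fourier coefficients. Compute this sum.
Σ |c_n|^2 = 37

Parseval equates the L^2 energy of f (normalised by 1/(2π)) with the ℓ^2 sum of its Fourier coefficients: (1/(2π)) ∫_0^{2π} |f|^2 = Σ |c_n|^2.
Compute the left side: (1/(2π)) [∫_0^π 5^2 dx + ∫_π^{2π} (-7)^2 dx] = (1/(2π)) · (25π + 49π) = (25 + 49)/2 = 37.
So Σ_{n ∈ Z} |c_n|^2 = 37.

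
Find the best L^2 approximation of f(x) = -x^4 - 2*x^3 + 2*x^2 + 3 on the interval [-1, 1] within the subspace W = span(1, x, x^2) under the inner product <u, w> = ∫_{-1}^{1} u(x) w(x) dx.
g(x) = 8*x^2/7 - 6*x/5 + 108/35

The best approximation g ∈ W is the orthogonal projection of f onto W. Writing g = a_0 + a_1 x + a_2 x^2, the coefficients solve the normal equations G · a = b where
  G_{ij} = <φ_i, φ_j> and b_i = <f, φ_i>, with φ_0 = 1, φ_1 = x, φ_2 = x^2.
G =
  [2, 0, 2/3]
  [0, 2/3, 0]
  [2/3, 0, 2/5],
b = (104/15, -4/5, 88/35).
Solving gives a_0 = 108/35, a_1 = -6/5, a_2 = 8/7, so
  g(x) = 8*x^2/7 - 6*x/5 + 108/35.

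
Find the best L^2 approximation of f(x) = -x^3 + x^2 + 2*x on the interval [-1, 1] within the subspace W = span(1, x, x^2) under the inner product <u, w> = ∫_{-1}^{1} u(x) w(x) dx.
g(x) = x^2 + 7*x/5

The best approximation g ∈ W is the orthogonal projection of f onto W. Writing g = a_0 + a_1 x + a_2 x^2, the coefficients solve the normal equations G · a = b where
  G_{ij} = <φ_i, φ_j> and b_i = <f, φ_i>, with φ_0 = 1, φ_1 = x, φ_2 = x^2.
G =
  [2, 0, 2/3]
  [0, 2/3, 0]
  [2/3, 0, 2/5],
b = (2/3, 14/15, 2/5).
Solving gives a_0 = 0, a_1 = 7/5, a_2 = 1, so
  g(x) = x^2 + 7*x/5.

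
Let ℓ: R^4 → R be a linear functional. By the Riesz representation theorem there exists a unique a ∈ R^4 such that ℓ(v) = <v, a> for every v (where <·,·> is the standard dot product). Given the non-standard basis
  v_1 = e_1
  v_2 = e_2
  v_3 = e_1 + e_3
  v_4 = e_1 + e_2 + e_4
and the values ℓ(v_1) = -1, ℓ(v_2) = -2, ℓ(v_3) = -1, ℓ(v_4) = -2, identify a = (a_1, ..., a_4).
a = (-1, -2, 0, 1)

Write a = (a_1, ..., a_4) in the standard basis. For each basis vector v_i, ℓ(v_i) = <v_i, a> is a linear equation in the a_j's. Collect the n equations into a matrix system V a = ℓ, where row i of V is v_i (expressed in the standard basis). Since V is invertible (lower-triangular with 1s on the diagonal, up to permutation), solve by back-substitution:
  V =
[[1, 0, 0, 0],
 [0, 1, 0, 0],
 [1, 0, 1, 0],
 [1, 1, 0, 1]]
  V a = (-1, -2, -1, -2)
Solving gives a = (-1, -2, 0, 1).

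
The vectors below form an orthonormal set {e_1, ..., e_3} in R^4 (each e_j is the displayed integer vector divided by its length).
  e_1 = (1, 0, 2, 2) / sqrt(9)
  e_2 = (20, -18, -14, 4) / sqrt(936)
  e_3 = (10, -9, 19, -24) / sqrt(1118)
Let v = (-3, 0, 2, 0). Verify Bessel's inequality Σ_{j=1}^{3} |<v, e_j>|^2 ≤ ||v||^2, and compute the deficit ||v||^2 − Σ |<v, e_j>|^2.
Σ |<v, e_j>|^2 = 363/43; ||v||^2 = 13; deficit = 196/43

Write each e_j = u_j / sqrt(<u_j, u_j>) where u_j is the displayed integer vector. Then <v, e_j> = <v, u_j> / sqrt(<u_j, u_j>), so |<v, e_j>|^2 = <v, u_j>^2 / <u_j, u_j>.
Coefficients: <v, e_1> = 1/sqrt(9), <v, e_2> = -88/sqrt(936), <v, e_3> = 8/sqrt(1118).
Square and sum: Σ |<v, e_j>|^2 = 363/43.
Compute ||v||^2 = v·v = 13.
Deficit = 13 − 363/43 = 196/43 ≥ 0, confirming Bessel's inequality. (The deficit equals ||v − Σ <v,e_j> e_j||^2, the squared distance from v to span{e_j}.)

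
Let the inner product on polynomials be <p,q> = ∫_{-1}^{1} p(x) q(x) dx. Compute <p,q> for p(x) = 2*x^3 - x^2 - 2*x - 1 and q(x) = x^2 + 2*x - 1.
<p,q> = 8/15

Expand the product: p(x)·q(x) = 2*x^5 + 3*x^4 - 6*x^3 - 4*x^2 + 1.
∫_{-1}^{1} of each monomial x^k gives [2/(k+1) if k even, 0 if k odd]. Integrating term-by-term (or equivalently evaluating the antiderivative F(x) = x^6/3 + 3*x^5/5 - 3*x^4/2 - 4*x^3/3 + x at the endpoints):
  F(1) − F(−1) = -9/10 − (-43/30) = 8/15.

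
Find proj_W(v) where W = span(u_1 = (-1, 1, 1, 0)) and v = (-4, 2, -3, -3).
proj_W(v) = (-1, 1, 1, 0)

Set up U = [u_1 | ... | u_1] ∈ R^(4×1). The projector onto W = col(U) is P = U (U^T U)^(-1) U^T.
Compute U^T U =
  [3],
and U^T v = (3).
Solve U^T U · c = U^T v for the coefficients: c = (1). The projection is proj_W(v) = U c.
Check: (v - proj_W(v)) · u_1 = 0  (should be 0).
Result: proj_W(v) = (-1, 1, 1, 0).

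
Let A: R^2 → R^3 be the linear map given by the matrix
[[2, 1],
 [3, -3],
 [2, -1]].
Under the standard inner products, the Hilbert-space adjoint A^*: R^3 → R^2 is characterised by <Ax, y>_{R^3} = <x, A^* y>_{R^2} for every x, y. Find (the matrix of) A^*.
A^* = A^T =
[[2, 3, 2],
 [1, -3, -1]]

For real matrices with standard dot products, the defining identity <Ax, y> = <x, A^* y> gives (Ax)^T y = x^T (A^*) y, i.e. x^T A^T y = x^T (A^*) y. Since this holds for all x, y, we must have A^* = A^T. Therefore
A^* =
[[2, 3, 2],
 [1, -3, -1]].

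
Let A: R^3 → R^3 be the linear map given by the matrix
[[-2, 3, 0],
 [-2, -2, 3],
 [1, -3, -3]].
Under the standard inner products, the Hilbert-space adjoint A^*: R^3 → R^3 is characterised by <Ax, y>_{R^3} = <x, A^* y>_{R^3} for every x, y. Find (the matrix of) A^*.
A^* = A^T =
[[-2, -2, 1],
 [3, -2, -3],
 [0, 3, -3]]

For real matrices with standard dot products, the defining identity <Ax, y> = <x, A^* y> gives (Ax)^T y = x^T (A^*) y, i.e. x^T A^T y = x^T (A^*) y. Since this holds for all x, y, we must have A^* = A^T. Therefore
A^* =
[[-2, -2, 1],
 [3, -2, -3],
 [0, 3, -3]].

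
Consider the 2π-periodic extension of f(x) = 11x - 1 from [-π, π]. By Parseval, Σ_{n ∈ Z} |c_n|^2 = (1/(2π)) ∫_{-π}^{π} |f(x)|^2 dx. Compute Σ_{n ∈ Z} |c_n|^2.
Σ |c_n|^2 = 121π^2/3 + 1

Expand and integrate term by term over [-π, π]:
  ∫ (11x)^2 dx = 121·(2π^3/3); ∫ 2·11·(-1)·x dx = 0 (odd integrand); ∫ (-1)^2 dx = 1·2π.
So (1/(2π)) ∫_{-π}^{π} (11x - 1)^2 dx = 121π^2/3 + 1 = 121π^2/3 + 1.
Parseval ⇒ Σ |c_n|^2 = 121π^2/3 + 1.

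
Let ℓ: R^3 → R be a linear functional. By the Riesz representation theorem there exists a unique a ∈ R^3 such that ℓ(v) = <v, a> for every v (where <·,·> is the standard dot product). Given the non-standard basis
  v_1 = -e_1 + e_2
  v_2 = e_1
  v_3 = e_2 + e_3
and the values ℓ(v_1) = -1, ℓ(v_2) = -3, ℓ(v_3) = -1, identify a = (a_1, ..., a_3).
a = (-3, -4, 3)

Write a = (a_1, ..., a_3) in the standard basis. For each basis vector v_i, ℓ(v_i) = <v_i, a> is a linear equation in the a_j's. Collect the n equations into a matrix system V a = ℓ, where row i of V is v_i (expressed in the standard basis). Since V is invertible (lower-triangular with 1s on the diagonal, up to permutation), solve by back-substitution:
  V =
[[-1, 1, 0],
 [1, 0, 0],
 [0, 1, 1]]
  V a = (-1, -3, -1)
Solving gives a = (-3, -4, 3).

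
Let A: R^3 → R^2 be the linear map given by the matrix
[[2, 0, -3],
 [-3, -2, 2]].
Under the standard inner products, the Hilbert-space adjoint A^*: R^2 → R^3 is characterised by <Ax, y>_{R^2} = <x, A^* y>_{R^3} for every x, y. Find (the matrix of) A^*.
A^* = A^T =
[[2, -3],
 [0, -2],
 [-3, 2]]

For real matrices with standard dot products, the defining identity <Ax, y> = <x, A^* y> gives (Ax)^T y = x^T (A^*) y, i.e. x^T A^T y = x^T (A^*) y. Since this holds for all x, y, we must have A^* = A^T. Therefore
A^* =
[[2, -3],
 [0, -2],
 [-3, 2]].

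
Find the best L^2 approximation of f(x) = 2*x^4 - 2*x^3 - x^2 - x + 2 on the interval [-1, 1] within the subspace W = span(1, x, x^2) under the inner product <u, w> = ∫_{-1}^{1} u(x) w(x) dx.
g(x) = 5*x^2/7 - 11*x/5 + 64/35

The best approximation g ∈ W is the orthogonal projection of f onto W. Writing g = a_0 + a_1 x + a_2 x^2, the coefficients solve the normal equations G · a = b where
  G_{ij} = <φ_i, φ_j> and b_i = <f, φ_i>, with φ_0 = 1, φ_1 = x, φ_2 = x^2.
G =
  [2, 0, 2/3]
  [0, 2/3, 0]
  [2/3, 0, 2/5],
b = (62/15, -22/15, 158/105).
Solving gives a_0 = 64/35, a_1 = -11/5, a_2 = 5/7, so
  g(x) = 5*x^2/7 - 11*x/5 + 64/35.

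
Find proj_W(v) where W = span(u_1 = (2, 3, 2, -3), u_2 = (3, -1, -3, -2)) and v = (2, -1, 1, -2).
proj_W(v) = (909/589, 368/589, -177/589, -911/589)

Set up U = [u_1 | ... | u_2] ∈ R^(4×2). The projector onto W = col(U) is P = U (U^T U)^(-1) U^T.
Compute U^T U =
  [26, 3]
  [3, 23],
and U^T v = (9, 8).
Solve U^T U · c = U^T v for the coefficients: c = (183/589, 181/589). The projection is proj_W(v) = U c.
Check: (v - proj_W(v)) · u_1 = 0  (should be 0).
Check: (v - proj_W(v)) · u_2 = 0  (should be 0).
Result: proj_W(v) = (909/589, 368/589, -177/589, -911/589).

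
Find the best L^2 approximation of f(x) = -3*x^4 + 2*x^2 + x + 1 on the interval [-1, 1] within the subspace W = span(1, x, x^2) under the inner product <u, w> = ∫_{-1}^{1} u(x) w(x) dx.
g(x) = -4*x^2/7 + x + 44/35

The best approximation g ∈ W is the orthogonal projection of f onto W. Writing g = a_0 + a_1 x + a_2 x^2, the coefficients solve the normal equations G · a = b where
  G_{ij} = <φ_i, φ_j> and b_i = <f, φ_i>, with φ_0 = 1, φ_1 = x, φ_2 = x^2.
G =
  [2, 0, 2/3]
  [0, 2/3, 0]
  [2/3, 0, 2/5],
b = (32/15, 2/3, 64/105).
Solving gives a_0 = 44/35, a_1 = 1, a_2 = -4/7, so
  g(x) = -4*x^2/7 + x + 44/35.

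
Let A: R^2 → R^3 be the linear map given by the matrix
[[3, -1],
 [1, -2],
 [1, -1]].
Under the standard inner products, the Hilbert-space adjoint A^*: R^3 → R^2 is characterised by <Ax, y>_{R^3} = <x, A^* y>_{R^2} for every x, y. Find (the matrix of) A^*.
A^* = A^T =
[[3, 1, 1],
 [-1, -2, -1]]

For real matrices with standard dot products, the defining identity <Ax, y> = <x, A^* y> gives (Ax)^T y = x^T (A^*) y, i.e. x^T A^T y = x^T (A^*) y. Since this holds for all x, y, we must have A^* = A^T. Therefore
A^* =
[[3, 1, 1],
 [-1, -2, -1]].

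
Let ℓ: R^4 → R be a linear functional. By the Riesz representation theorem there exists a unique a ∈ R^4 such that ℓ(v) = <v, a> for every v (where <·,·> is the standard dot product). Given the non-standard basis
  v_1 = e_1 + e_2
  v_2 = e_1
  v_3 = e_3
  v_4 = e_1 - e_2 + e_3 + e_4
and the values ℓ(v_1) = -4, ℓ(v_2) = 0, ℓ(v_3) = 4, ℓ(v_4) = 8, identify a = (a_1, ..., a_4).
a = (0, -4, 4, 0)

Write a = (a_1, ..., a_4) in the standard basis. For each basis vector v_i, ℓ(v_i) = <v_i, a> is a linear equation in the a_j's. Collect the n equations into a matrix system V a = ℓ, where row i of V is v_i (expressed in the standard basis). Since V is invertible (lower-triangular with 1s on the diagonal, up to permutation), solve by back-substitution:
  V =
[[1, 1, 0, 0],
 [1, 0, 0, 0],
 [0, 0, 1, 0],
 [1, -1, 1, 1]]
  V a = (-4, 0, 4, 8)
Solving gives a = (0, -4, 4, 0).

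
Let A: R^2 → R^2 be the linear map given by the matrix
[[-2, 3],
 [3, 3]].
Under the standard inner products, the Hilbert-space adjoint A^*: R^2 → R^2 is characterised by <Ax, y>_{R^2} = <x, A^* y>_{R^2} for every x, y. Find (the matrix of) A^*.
A^* = A^T =
[[-2, 3],
 [3, 3]]

For real matrices with standard dot products, the defining identity <Ax, y> = <x, A^* y> gives (Ax)^T y = x^T (A^*) y, i.e. x^T A^T y = x^T (A^*) y. Since this holds for all x, y, we must have A^* = A^T. Therefore
A^* =
[[-2, 3],
 [3, 3]].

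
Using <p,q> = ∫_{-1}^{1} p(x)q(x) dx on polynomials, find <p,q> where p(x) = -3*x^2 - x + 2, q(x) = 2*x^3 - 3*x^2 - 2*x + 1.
<p,q> = 32/15

Expand the product: p(x)·q(x) = -6*x^5 + 7*x^4 + 13*x^3 - 7*x^2 - 5*x + 2.
∫_{-1}^{1} of each monomial x^k gives [2/(k+1) if k even, 0 if k odd]. Integrating term-by-term (or equivalently evaluating the antiderivative F(x) = -x^6 + 7*x^5/5 + 13*x^4/4 - 7*x^3/3 - 5*x^2/2 + 2*x at the endpoints):
  F(1) − F(−1) = 49/60 − (-79/60) = 32/15.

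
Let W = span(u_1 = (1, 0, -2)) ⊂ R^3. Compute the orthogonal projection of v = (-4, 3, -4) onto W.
proj_W(v) = (4/5, 0, -8/5)

Set up U = [u_1 | ... | u_1] ∈ R^(3×1). The projector onto W = col(U) is P = U (U^T U)^(-1) U^T.
Compute U^T U =
  [5],
and U^T v = (4).
Solve U^T U · c = U^T v for the coefficients: c = (4/5). The projection is proj_W(v) = U c.
Check: (v - proj_W(v)) · u_1 = 0  (should be 0).
Result: proj_W(v) = (4/5, 0, -8/5).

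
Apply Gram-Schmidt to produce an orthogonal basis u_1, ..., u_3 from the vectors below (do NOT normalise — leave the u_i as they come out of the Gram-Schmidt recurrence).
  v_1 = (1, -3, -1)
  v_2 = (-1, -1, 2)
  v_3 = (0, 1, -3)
Orthogonal basis:
  u_1 = (1, -3, -1)
  u_2 = (-1, -1, 2)
  u_3 = (-7/6, -1/6, -2/3)

Apply the Gram-Schmidt recurrence
  u_1 = v_1
  u_i = v_i − Σ_{j<i} ((v_i · u_j) / (u_j · u_j)) · u_j.

Step by step this gives:
  u_1 = (1, -3, -1)
  u_2 = (-1, -1, 2)
  u_3 = (-7/6, -1/6, -2/3)

Orthogonality check:
  u_2 · u_1 = 0 (should be 0)
  u_3 · u_1 = 0 (should be 0)
  u_3 · u_2 = 0 (should be 0)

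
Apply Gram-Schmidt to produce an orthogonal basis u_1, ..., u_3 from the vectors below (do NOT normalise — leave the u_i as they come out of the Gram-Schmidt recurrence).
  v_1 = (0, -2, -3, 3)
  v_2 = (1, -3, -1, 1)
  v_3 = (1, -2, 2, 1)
Orthogonal basis:
  u_1 = (0, -2, -3, 3)
  u_2 = (1, -21/11, 7/11, -7/11)
  u_3 = (0, 0, 3/2, 3/2)

Apply the Gram-Schmidt recurrence
  u_1 = v_1
  u_i = v_i − Σ_{j<i} ((v_i · u_j) / (u_j · u_j)) · u_j.

Step by step this gives:
  u_1 = (0, -2, -3, 3)
  u_2 = (1, -21/11, 7/11, -7/11)
  u_3 = (0, 0, 3/2, 3/2)

Orthogonality check:
  u_2 · u_1 = 0 (should be 0)
  u_3 · u_1 = 0 (should be 0)
  u_3 · u_2 = 0 (should be 0)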